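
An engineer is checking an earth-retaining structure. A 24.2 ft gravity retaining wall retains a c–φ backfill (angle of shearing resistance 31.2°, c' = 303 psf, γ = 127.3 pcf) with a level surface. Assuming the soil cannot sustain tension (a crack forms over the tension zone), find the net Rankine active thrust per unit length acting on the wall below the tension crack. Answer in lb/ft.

K_a = 0.3175; √K_a = 0.5635.
Tension-crack depth z_c = 2c/(γ√K_a) = 2×303/(127.3×0.5635) = 8.448 ft.
σ_a at base = K_a γ H − 2c√K_a = 0.3175×127.3×24.2 − 2×303×0.5635 = 636.6 psf.
P_a = ½ × 636.6 × (H − z_c) = 0.5×636.6×15.75 = 5014 lb/ft.

5010 lb/ft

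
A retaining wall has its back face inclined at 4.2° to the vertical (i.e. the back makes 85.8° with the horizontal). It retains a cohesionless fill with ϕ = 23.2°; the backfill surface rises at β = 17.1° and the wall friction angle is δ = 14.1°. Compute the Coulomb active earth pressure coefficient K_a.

0.593

K_a = sin²(α+φ) / [sin²α · sin(α−δ) · (1 + √{sin(φ+δ)sin(φ−β) / (sin(α−δ)sin(α+β))})²].
With α = 85.8°, φ = 23.2°, δ = 14.1°, β = 17.1°: K_a = 0.5927.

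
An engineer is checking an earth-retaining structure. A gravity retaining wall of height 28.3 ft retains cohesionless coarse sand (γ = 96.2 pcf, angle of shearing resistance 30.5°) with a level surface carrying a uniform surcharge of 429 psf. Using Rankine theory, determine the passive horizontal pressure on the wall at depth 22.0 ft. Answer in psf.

7790 psf

K_p = (1 + sin φ)/(1 − sin φ) = 3.061.
σ_v = γz + q = 96.2 × 22.0 + 429 = 2545 psf.
σ_h = K_p σ_v = 3.061 × 2545 = 7792 psf.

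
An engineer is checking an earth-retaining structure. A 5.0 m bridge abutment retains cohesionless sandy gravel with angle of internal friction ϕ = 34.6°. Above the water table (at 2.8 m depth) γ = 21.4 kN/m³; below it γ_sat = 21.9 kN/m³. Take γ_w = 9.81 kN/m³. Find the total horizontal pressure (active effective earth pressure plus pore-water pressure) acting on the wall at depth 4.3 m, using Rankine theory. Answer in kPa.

36.2 kPa

K_a = (1 − sin φ)/(1 + sin φ) = 0.2756.
γ' = 21.9 − 9.81 = 12.09 kN/m³.
Effective vertical stress at 4.3 m: σ'_v = 21.4×2.8 + 12.09×1.50 = 78.05 kPa.
σ'_h = K_a σ'_v = 0.2756 × 78.05 = 21.51 kPa; u = γ_w × 1.50 = 14.71 kPa.
Total σ_h = 21.51 + 14.71 = 36.23 kPa.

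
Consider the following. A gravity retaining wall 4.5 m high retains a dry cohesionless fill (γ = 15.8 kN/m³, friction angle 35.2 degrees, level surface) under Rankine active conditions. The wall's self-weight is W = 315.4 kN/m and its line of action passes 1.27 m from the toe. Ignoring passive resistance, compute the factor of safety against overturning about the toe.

6.21

K_a = tan²(45° − 35.2°/2) = 0.2687.
P_a = ½K_aγH² = 0.5×0.2687×15.8×4.5² = 42.98 kN/m, acting at H/3 = 1.500 m above the base.
Overturning moment M_o = P_a × H/3 = 42.98 × 1.500 = 64.47.
Resisting moment M_r = W × 1.27 = 315.4 × 1.27 = 400.6.
FS_overturning = M_r/M_o = 400.6/64.47 = 6.213.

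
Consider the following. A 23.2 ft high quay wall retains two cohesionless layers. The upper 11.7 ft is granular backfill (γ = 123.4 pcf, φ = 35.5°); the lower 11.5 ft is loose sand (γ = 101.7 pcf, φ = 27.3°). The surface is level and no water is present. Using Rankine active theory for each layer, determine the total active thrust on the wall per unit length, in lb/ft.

K_a1 = tan²(45°−35.5°/2) = 0.2653; K_a2 = tan²(45°−27.3°/2) = 0.3711.
Layer 1: σ at base = K_a1 γ₁ h₁ = 383.0 psf; P₁ = ½×383.0×11.7 = 2240.
Layer 2: σ_v at top = γ₁h₁ = 1444; σ_h top = K_a2×1444 = 535.8; σ_h base = K_a2×(1444+101.7×11.5) = 969.9.
P₂ = ½(535.8+969.9)×11.5 = 8658. Total P_a = 2240+8658 = 10900 lb/ft.

10900 lb/ft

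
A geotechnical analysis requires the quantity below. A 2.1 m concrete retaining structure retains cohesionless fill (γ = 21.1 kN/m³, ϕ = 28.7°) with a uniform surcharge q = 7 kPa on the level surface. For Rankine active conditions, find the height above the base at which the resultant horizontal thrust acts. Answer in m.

0.784 m

K_a = 0.3511.
Triangular part P₁ = ½K_aγH² = 16.34 at H/3 = 0.7000 m; rectangular part P₂ = K_a q H = 5.162 at H/2 = 1.050 m.
ȳ = (P₁·0.7000 + P₂·1.050)/(P₁+P₂) = 0.7840 m.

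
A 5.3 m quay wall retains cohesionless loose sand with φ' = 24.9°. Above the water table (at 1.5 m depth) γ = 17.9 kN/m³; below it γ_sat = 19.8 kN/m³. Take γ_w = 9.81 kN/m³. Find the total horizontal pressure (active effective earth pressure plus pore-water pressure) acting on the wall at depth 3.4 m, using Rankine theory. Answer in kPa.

37.3 kPa

K_a = (1 − sin φ)/(1 + sin φ) = 0.4074.
γ' = 19.8 − 9.81 = 9.990 kN/m³.
Effective vertical stress at 3.4 m: σ'_v = 17.9×1.5 + 9.990×1.90 = 45.83 kPa.
σ'_h = K_a σ'_v = 0.4074 × 45.83 = 18.67 kPa; u = γ_w × 1.90 = 18.64 kPa.
Total σ_h = 18.67 + 18.64 = 37.31 kPa.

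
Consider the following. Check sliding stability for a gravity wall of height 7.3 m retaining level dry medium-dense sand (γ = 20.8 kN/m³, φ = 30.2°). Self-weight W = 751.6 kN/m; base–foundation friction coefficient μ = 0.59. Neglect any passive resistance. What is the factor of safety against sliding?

K_a = tan²(45° − 30.2°/2) = 0.3307.
P_a = ½K_aγH² = 0.5×0.3307×20.8×7.3² = 183.3 kN/m, acting at H/3 = 2.433 m above the base.
FS_sliding = μW / P_a = 0.59×751.6 / 183.3 = 2.420.

2.42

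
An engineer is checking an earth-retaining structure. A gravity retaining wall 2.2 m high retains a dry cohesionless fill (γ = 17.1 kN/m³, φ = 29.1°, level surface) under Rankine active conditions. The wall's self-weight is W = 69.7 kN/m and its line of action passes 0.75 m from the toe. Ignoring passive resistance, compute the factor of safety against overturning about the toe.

4.98

K_a = tan²(45° − 29.1°/2) = 0.3456.
P_a = ½K_aγH² = 0.5×0.3456×17.1×2.2² = 14.30 kN/m, acting at H/3 = 0.7333 m above the base.
Overturning moment M_o = P_a × H/3 = 14.30 × 0.7333 = 10.49.
Resisting moment M_r = W × 0.75 = 69.7 × 0.75 = 52.28.
FS_overturning = M_r/M_o = 52.28/10.49 = 4.984.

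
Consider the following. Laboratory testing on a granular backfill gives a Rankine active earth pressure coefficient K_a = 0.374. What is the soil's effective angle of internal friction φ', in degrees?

K_a = tan²(45° − φ/2) ⇒ 45° − φ/2 = arctan(√0.374) = 31.45°.
φ = 2(45° − 31.45°) = 27.10°.

27.1°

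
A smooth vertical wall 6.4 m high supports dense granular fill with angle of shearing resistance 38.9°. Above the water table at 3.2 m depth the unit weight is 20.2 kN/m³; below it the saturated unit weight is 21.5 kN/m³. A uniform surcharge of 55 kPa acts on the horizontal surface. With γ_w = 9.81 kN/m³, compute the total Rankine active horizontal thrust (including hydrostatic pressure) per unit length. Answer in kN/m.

K_a = tan²(45° − φ/2) = 0.2285.
γ' = 21.5 − 9.81 = 11.69 kN/m³. h₂ = H − d_w = 3.2 m.
σ'_h: at surface K_a·q = 12.57; at WT K_a(q+γd_w) = 27.34; at base K_a(q+γd_w+γ'h₂) = 35.89 kPa.
P₁ = ½(12.57+27.34)×3.2 = 63.86; P₂ = ½(27.34+35.89)×3.2 = 101.2; P_w = ½γ_w h₂² = 50.23.
Total = 63.86+101.2+50.23 = 215.3 kN/m.

215 kN/m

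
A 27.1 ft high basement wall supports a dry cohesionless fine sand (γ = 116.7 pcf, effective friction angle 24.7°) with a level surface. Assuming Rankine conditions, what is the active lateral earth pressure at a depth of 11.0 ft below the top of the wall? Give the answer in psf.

K_a = (1 − sin φ)/(1 + sin φ) = 0.4106.
σ_h = K_a γ z = 0.4106 × 116.7 × 11.0 = 527.0 psf.

527 psf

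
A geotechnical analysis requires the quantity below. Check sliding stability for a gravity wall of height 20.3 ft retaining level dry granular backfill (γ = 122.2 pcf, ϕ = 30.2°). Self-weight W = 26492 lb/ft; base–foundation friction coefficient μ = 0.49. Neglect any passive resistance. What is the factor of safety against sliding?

K_a = tan²(45° − 30.2°/2) = 0.3307.
P_a = ½K_aγH² = 0.5×0.3307×122.2×20.3² = 8325 lb/ft, acting at H/3 = 6.767 ft above the base.
FS_sliding = μW / P_a = 0.49×26492 / 8325 = 1.559.

1.56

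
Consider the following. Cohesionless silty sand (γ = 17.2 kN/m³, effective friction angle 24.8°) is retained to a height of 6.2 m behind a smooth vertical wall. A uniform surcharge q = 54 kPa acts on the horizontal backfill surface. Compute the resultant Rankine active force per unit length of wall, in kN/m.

272 kN/m

K_a = tan²(45° − φ/2) = 0.4090.
Soil triangle: ½ K_a γ H² = 0.5×0.4090×17.2×6.2² = 135.2 kN/m.
Surcharge rectangle: K_a q H = 0.4090×54×6.2 = 136.9 kN/m.
Total = 135.2 + 136.9 = 272.1 kN/m.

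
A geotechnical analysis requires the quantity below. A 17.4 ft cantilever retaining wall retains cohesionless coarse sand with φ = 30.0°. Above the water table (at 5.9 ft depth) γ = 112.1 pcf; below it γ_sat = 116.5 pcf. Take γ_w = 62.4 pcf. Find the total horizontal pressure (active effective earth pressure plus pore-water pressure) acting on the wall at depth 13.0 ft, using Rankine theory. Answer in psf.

K_a = (1 − sin φ)/(1 + sin φ) = 0.3333.
γ' = 116.5 − 62.4 = 54.10 pcf.
Effective vertical stress at 13.0 ft: σ'_v = 112.1×5.9 + 54.10×7.10 = 1046 psf.
σ'_h = K_a σ'_v = 0.3333 × 1046 = 348.5 psf; u = γ_w × 7.10 = 443.0 psf.
Total σ_h = 348.5 + 443.0 = 791.5 psf.

792 psf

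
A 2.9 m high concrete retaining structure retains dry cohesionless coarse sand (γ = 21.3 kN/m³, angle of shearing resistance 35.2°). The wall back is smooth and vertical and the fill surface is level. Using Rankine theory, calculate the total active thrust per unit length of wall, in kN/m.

K_a = tan²(45° − φ/2) = 0.2687.
P_a = ½ K_a γ H² = 0.5 × 0.2687 × 21.3 × 2.9² = 24.07 kN/m.

24.1 kN/m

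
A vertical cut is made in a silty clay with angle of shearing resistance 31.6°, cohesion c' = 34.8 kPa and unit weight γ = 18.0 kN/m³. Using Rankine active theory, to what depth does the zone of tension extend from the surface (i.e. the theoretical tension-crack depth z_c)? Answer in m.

K_a = tan²(45° − 31.6°/2) = 0.3123; √K_a = 0.5589.
The active pressure is zero where K_a γ z = 2c√K_a, so z_c = 2c/(γ√K_a) = 2×34.8/(18.0×0.5589) = 6.919 m.

6.92 m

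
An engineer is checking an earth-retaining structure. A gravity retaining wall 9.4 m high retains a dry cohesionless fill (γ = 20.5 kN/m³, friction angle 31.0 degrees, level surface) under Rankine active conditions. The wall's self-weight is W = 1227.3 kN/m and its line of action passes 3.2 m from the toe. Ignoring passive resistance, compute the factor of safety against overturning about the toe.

K_a = tan²(45° − 31.0°/2) = 0.3201.
P_a = ½K_aγH² = 0.5×0.3201×20.5×9.4² = 289.9 kN/m, acting at H/3 = 3.133 m above the base.
Overturning moment M_o = P_a × H/3 = 289.9 × 3.133 = 908.4.
Resisting moment M_r = W × 3.2 = 1227.3 × 3.2 = 3927.
FS_overturning = M_r/M_o = 3927/908.4 = 4.323.

4.32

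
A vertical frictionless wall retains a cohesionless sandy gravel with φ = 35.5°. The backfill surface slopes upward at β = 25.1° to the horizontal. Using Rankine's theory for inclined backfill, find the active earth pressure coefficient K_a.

0.354

K_a = cos β · (cos β − √(cos²β − cos²φ)) / (cos β + √(cos²β − cos²φ)).
cos β = 0.9056, cos φ = 0.8141, √(cos²β − cos²φ) = 0.3966.
K_a = 0.9056 × (0.9056 − 0.3966)/(0.9056 + 0.3966) = 0.3540.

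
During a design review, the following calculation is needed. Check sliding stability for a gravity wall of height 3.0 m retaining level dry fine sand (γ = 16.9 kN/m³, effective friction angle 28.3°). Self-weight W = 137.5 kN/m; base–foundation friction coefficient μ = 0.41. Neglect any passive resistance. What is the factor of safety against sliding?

2.08

K_a = tan²(45° − 28.3°/2) = 0.3568.
P_a = ½K_aγH² = 0.5×0.3568×16.9×3.0² = 27.13 kN/m, acting at H/3 = 1.000 m above the base.
FS_sliding = μW / P_a = 0.41×137.5 / 27.13 = 2.078.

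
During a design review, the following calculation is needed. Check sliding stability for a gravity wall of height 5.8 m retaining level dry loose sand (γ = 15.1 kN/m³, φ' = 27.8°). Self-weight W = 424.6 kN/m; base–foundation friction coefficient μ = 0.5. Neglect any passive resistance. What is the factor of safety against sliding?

K_a = tan²(45° − 27.8°/2) = 0.3639.
P_a = ½K_aγH² = 0.5×0.3639×15.1×5.8² = 92.42 kN/m, acting at H/3 = 1.933 m above the base.
FS_sliding = μW / P_a = 0.5×424.6 / 92.42 = 2.297.

2.30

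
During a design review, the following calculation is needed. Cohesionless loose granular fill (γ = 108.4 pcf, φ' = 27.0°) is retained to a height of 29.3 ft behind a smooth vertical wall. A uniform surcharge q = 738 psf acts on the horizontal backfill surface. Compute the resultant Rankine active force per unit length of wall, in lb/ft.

K_a = tan²(45° − φ/2) = 0.3755.
Soil triangle: ½ K_a γ H² = 0.5×0.3755×108.4×29.3² = 17470 lb/ft.
Surcharge rectangle: K_a q H = 0.3755×738×29.3 = 8120 lb/ft.
Total = 17470 + 8120 = 25590 lb/ft.

25600 lb/ft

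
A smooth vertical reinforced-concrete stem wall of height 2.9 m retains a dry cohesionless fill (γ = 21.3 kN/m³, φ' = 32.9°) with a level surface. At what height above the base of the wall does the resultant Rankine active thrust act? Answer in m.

0.967 m

K_a = 0.2960.
The pressure distribution is triangular, so the resultant acts at H/3 above the base = 2.9/3 = 0.9667 m.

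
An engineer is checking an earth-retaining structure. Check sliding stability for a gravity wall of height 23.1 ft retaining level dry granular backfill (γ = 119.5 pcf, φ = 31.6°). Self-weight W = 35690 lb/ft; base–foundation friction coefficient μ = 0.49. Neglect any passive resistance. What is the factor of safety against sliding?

1.76

K_a = tan²(45° − 31.6°/2) = 0.3123.
P_a = ½K_aγH² = 0.5×0.3123×119.5×23.1² = 9959 lb/ft, acting at H/3 = 7.700 ft above the base.
FS_sliding = μW / P_a = 0.49×35690 / 9959 = 1.756.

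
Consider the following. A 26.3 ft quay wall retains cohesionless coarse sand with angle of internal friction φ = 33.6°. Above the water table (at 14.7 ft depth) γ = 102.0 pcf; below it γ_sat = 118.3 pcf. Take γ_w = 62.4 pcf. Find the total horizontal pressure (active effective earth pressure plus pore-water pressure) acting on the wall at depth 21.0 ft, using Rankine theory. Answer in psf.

K_a = (1 − sin φ)/(1 + sin φ) = 0.2875.
γ' = 118.3 − 62.4 = 55.90 pcf.
Effective vertical stress at 21.0 ft: σ'_v = 102.0×14.7 + 55.90×6.30 = 1852 psf.
σ'_h = K_a σ'_v = 0.2875 × 1852 = 532.3 psf; u = γ_w × 6.30 = 393.1 psf.
Total σ_h = 532.3 + 393.1 = 925.5 psf.

925 psf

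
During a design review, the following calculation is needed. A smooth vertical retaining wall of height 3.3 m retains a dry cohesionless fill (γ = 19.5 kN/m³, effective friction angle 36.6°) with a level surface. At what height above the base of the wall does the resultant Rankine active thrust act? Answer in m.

K_a = 0.2530.
The pressure distribution is triangular, so the resultant acts at H/3 above the base = 3.3/3 = 1.100 m.

1.10 m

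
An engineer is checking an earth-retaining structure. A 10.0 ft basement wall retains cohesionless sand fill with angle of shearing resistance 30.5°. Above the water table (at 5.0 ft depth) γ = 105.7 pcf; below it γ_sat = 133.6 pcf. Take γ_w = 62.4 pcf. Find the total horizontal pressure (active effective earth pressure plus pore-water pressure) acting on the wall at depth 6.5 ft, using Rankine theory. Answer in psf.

301 psf

K_a = (1 − sin φ)/(1 + sin φ) = 0.3267.
γ' = 133.6 − 62.4 = 71.20 pcf.
Effective vertical stress at 6.5 ft: σ'_v = 105.7×5.0 + 71.20×1.50 = 635.3 psf.
σ'_h = K_a σ'_v = 0.3267 × 635.3 = 207.5 psf; u = γ_w × 1.50 = 93.60 psf.
Total σ_h = 207.5 + 93.60 = 301.1 psf.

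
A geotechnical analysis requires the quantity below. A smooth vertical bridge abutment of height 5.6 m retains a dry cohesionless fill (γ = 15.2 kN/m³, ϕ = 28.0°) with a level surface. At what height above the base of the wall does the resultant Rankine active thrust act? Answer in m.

1.87 m

K_a = 0.3610.
The pressure distribution is triangular, so the resultant acts at H/3 above the base = 5.6/3 = 1.867 m.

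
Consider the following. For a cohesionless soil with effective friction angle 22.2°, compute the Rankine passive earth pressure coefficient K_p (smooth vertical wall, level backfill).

K_p = (1 + sin φ)/(1 − sin φ) = tan²(45° + 22.2°/2) = 2.215.

2.21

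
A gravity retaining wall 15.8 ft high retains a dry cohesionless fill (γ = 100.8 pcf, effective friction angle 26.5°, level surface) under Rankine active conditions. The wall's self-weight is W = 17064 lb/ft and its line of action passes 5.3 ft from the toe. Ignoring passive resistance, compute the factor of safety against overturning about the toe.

3.56

K_a = tan²(45° − 26.5°/2) = 0.3829.
P_a = ½K_aγH² = 0.5×0.3829×100.8×15.8² = 4818 lb/ft, acting at H/3 = 5.267 ft above the base.
Overturning moment M_o = P_a × H/3 = 4818 × 5.267 = 25380.
Resisting moment M_r = W × 5.3 = 17064 × 5.3 = 90440.
FS_overturning = M_r/M_o = 90440/25380 = 3.564.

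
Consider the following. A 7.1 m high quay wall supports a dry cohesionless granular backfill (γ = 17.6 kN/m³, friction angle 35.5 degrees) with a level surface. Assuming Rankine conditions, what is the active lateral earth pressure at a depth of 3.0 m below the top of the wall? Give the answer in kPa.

14.0 kPa

K_a = (1 − sin φ)/(1 + sin φ) = 0.2653.
σ_h = K_a γ z = 0.2653 × 17.6 × 3.0 = 14.01 kPa.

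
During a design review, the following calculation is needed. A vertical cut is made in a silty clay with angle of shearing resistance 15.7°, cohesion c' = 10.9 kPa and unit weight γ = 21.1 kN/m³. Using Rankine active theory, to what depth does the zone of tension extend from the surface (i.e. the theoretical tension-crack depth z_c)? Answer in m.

1.36 m

K_a = tan²(45° − 15.7°/2) = 0.5741; √K_a = 0.7577.
The active pressure is zero where K_a γ z = 2c√K_a, so z_c = 2c/(γ√K_a) = 2×10.9/(21.1×0.7577) = 1.364 m.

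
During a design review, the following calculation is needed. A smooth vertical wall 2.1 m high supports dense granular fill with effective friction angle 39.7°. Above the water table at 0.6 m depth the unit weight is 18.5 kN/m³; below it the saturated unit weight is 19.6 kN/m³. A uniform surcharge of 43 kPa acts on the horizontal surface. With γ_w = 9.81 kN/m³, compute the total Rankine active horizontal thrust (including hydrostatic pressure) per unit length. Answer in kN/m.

K_a = tan²(45° − φ/2) = 0.2204.
γ' = 19.6 − 9.81 = 9.790 kN/m³. h₂ = H − d_w = 1.5 m.
σ'_h: at surface K_a·q = 9.478; at WT K_a(q+γd_w) = 11.93; at base K_a(q+γd_w+γ'h₂) = 15.16 kPa.
P₁ = ½(9.478+11.93)×0.6 = 6.421; P₂ = ½(11.93+15.16)×1.5 = 20.32; P_w = ½γ_w h₂² = 11.04.
Total = 6.421+20.32+11.04 = 37.77 kN/m.

37.8 kN/m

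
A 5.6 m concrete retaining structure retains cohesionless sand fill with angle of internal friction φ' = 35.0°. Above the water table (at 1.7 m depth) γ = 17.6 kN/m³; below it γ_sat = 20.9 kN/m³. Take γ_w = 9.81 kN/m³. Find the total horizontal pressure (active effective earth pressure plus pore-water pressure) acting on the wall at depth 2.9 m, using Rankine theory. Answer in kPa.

K_a = (1 − sin φ)/(1 + sin φ) = 0.2710.
γ' = 20.9 − 9.81 = 11.09 kN/m³.
Effective vertical stress at 2.9 m: σ'_v = 17.6×1.7 + 11.09×1.20 = 43.23 kPa.
σ'_h = K_a σ'_v = 0.2710 × 43.23 = 11.71 kPa; u = γ_w × 1.20 = 11.77 kPa.
Total σ_h = 11.71 + 11.77 = 23.49 kPa.

23.5 kPa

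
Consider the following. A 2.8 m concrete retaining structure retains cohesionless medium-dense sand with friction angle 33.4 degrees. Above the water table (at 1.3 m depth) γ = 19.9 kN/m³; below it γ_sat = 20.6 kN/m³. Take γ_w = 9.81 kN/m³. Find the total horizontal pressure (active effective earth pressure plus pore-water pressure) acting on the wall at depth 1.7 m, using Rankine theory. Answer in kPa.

K_a = (1 − sin φ)/(1 + sin φ) = 0.2899.
γ' = 20.6 − 9.81 = 10.79 kN/m³.
Effective vertical stress at 1.7 m: σ'_v = 19.9×1.3 + 10.79×0.400 = 30.19 kPa.
σ'_h = K_a σ'_v = 0.2899 × 30.19 = 8.752 kPa; u = γ_w × 0.400 = 3.924 kPa.
Total σ_h = 8.752 + 3.924 = 12.68 kPa.

12.7 kPa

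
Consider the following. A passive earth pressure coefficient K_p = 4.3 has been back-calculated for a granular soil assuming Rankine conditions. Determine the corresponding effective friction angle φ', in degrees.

38.5°

K_p = (1+sin φ)/(1−sin φ) ⇒ sin φ = (K_p − 1)/(K_p + 1) = 0.6226.
φ = arcsin(0.6226) = 38.51°.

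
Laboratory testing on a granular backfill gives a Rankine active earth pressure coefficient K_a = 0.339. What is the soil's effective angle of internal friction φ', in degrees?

29.6°

K_a = tan²(45° − φ/2) ⇒ 45° − φ/2 = arctan(√0.339) = 30.21°.
φ = 2(45° − 30.21°) = 29.58°.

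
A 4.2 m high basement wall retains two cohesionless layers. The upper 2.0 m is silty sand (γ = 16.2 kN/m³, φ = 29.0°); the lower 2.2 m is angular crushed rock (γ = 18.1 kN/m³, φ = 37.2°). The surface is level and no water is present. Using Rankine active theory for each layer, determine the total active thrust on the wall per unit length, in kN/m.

39.6 kN/m

K_a1 = tan²(45°−29.0°/2) = 0.3470; K_a2 = tan²(45°−37.2°/2) = 0.2464.
Layer 1: σ at base = K_a1 γ₁ h₁ = 11.24 kPa; P₁ = ½×11.24×2.0 = 11.24.
Layer 2: σ_v at top = γ₁h₁ = 32.40; σ_h top = K_a2×32.40 = 7.984; σ_h base = K_a2×(32.40+18.1×2.2) = 17.80.
P₂ = ½(7.984+17.80)×2.2 = 28.36. Total P_a = 11.24+28.36 = 39.60 kN/m.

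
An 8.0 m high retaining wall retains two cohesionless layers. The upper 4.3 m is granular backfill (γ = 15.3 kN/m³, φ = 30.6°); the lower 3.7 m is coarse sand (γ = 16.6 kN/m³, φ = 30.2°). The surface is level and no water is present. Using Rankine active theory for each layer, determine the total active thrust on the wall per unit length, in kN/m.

164 kN/m

K_a1 = tan²(45°−30.6°/2) = 0.3253; K_a2 = tan²(45°−30.2°/2) = 0.3307.
Layer 1: σ at base = K_a1 γ₁ h₁ = 21.40 kPa; P₁ = ½×21.40×4.3 = 46.02.
Layer 2: σ_v at top = γ₁h₁ = 65.79; σ_h top = K_a2×65.79 = 21.75; σ_h base = K_a2×(65.79+16.6×3.7) = 42.06.
P₂ = ½(21.75+42.06)×3.7 = 118.1. Total P_a = 46.02+118.1 = 164.1 kN/m.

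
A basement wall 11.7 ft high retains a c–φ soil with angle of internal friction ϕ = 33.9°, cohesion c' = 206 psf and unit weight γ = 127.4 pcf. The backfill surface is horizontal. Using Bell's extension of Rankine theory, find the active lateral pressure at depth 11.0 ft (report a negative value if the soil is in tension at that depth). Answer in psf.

K_a = (1 − sin φ)/(1 + sin φ) = 0.2839.
σ_a = K_a γ z − 2c√K_a = 0.2839×127.4×11.0 − 2×206×0.5328 = 178.3 psf.

178 psf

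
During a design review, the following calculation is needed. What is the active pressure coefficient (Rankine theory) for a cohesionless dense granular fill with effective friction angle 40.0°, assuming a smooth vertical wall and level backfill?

0.217

K_a = (1 − sin φ)/(1 + sin φ) = (1 − sin 40.0°)/(1 + sin 40.0°) = 0.2174.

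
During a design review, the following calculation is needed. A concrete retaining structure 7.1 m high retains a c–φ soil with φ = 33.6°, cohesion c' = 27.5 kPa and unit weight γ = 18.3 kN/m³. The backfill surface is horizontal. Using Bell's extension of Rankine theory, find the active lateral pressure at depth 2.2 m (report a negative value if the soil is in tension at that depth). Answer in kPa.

K_a = (1 − sin φ)/(1 + sin φ) = 0.2875.
σ_a = K_a γ z − 2c√K_a = 0.2875×18.3×2.2 − 2×27.5×0.5362 = -17.92 kPa.

-17.9 kPa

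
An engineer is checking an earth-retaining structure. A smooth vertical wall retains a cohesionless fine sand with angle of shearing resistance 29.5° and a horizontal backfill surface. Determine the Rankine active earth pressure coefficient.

0.340

K_a = tan²(45° − φ/2) = tan²(30.25°) = 0.3401.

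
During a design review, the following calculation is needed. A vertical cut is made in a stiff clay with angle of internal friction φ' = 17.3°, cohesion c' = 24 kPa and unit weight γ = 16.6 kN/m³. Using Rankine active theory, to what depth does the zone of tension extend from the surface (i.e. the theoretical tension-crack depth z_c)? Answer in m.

3.93 m

K_a = tan²(45° − 17.3°/2) = 0.5416; √K_a = 0.7359.
The active pressure is zero where K_a γ z = 2c√K_a, so z_c = 2c/(γ√K_a) = 2×24/(16.6×0.7359) = 3.929 m.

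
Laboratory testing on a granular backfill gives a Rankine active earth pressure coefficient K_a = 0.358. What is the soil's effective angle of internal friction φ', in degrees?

28.2°

K_a = tan²(45° − φ/2) ⇒ 45° − φ/2 = arctan(√0.358) = 30.89°.
φ = 2(45° − 30.89°) = 28.21°.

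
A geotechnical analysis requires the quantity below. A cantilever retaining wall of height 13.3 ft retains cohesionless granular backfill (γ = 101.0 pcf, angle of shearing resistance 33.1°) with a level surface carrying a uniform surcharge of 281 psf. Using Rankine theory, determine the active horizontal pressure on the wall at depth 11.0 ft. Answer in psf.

K_a = (1 − sin φ)/(1 + sin φ) = 0.2936.
σ_v = γz + q = 101.0 × 11.0 + 281 = 1392 psf.
σ_h = K_a σ_v = 0.2936 × 1392 = 408.7 psf.

409 psf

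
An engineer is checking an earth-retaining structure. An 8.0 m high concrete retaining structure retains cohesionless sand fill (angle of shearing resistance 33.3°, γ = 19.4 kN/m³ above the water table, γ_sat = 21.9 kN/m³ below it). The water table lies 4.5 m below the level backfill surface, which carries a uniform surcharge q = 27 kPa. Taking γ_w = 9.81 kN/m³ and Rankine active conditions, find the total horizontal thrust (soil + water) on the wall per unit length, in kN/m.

K_a = tan²(45° − φ/2) = 0.2911.
γ' = 21.9 − 9.81 = 12.09 kN/m³. h₂ = H − d_w = 3.5 m.
σ'_h: at surface K_a·q = 7.861; at WT K_a(q+γd_w) = 33.28; at base K_a(q+γd_w+γ'h₂) = 45.60 kPa.
P₁ = ½(7.861+33.28)×4.5 = 92.56; P₂ = ½(33.28+45.60)×3.5 = 138.0; P_w = ½γ_w h₂² = 60.09.
Total = 92.56+138.0+60.09 = 290.7 kN/m.

291 kN/m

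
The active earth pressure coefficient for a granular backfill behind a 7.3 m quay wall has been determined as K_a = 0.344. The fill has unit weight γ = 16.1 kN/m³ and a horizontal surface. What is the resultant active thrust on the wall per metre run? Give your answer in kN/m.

148 kN/m

P = ½ K_a γ H² = 0.5 × 0.344 × 16.1 × 7.3² = 147.6 kN/m.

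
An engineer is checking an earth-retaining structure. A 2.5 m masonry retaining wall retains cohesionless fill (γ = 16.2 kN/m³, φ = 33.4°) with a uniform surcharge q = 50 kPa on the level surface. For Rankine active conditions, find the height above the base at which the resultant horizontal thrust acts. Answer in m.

K_a = 0.2899.
Triangular part P₁ = ½K_aγH² = 14.68 at H/3 = 0.8333 m; rectangular part P₂ = K_a q H = 36.24 at H/2 = 1.250 m.
ȳ = (P₁·0.8333 + P₂·1.250)/(P₁+P₂) = 1.130 m.

1.13 m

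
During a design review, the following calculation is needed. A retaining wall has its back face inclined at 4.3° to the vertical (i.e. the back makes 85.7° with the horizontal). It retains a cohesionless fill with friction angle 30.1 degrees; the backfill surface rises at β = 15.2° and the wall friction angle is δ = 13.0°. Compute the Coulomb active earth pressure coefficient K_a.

K_a = sin²(α+φ) / [sin²α · sin(α−δ) · (1 + √{sin(φ+δ)sin(φ−β) / (sin(α−δ)sin(α+β))})²].
With α = 85.7°, φ = 30.1°, δ = 13.0°, β = 15.2°: K_a = 0.4158.

0.416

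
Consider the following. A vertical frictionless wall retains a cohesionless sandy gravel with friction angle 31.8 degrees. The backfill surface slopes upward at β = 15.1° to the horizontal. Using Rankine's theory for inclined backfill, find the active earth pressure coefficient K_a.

K_a = cos β · (cos β − √(cos²β − cos²φ)) / (cos β + √(cos²β − cos²φ)).
cos β = 0.9655, cos φ = 0.8499, √(cos²β − cos²φ) = 0.4581.
K_a = 0.9655 × (0.9655 − 0.4581)/(0.9655 + 0.4581) = 0.3441.

0.344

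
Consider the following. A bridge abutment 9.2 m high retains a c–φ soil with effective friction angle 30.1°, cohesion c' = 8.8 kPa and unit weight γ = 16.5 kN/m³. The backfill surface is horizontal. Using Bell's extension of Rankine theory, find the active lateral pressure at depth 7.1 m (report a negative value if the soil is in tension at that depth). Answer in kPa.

28.8 kPa

K_a = (1 − sin φ)/(1 + sin φ) = 0.3320.
σ_a = K_a γ z − 2c√K_a = 0.3320×16.5×7.1 − 2×8.8×0.5762 = 28.75 kPa.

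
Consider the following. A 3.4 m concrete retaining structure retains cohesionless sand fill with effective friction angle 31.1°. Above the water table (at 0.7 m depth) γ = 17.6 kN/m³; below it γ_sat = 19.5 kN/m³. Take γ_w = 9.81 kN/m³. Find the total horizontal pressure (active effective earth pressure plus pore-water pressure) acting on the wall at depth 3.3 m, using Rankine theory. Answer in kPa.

K_a = (1 − sin φ)/(1 + sin φ) = 0.3188.
γ' = 19.5 − 9.81 = 9.690 kN/m³.
Effective vertical stress at 3.3 m: σ'_v = 17.6×0.7 + 9.690×2.60 = 37.51 kPa.
σ'_h = K_a σ'_v = 0.3188 × 37.51 = 11.96 kPa; u = γ_w × 2.60 = 25.51 kPa.
Total σ_h = 11.96 + 25.51 = 37.47 kPa.

37.5 kPa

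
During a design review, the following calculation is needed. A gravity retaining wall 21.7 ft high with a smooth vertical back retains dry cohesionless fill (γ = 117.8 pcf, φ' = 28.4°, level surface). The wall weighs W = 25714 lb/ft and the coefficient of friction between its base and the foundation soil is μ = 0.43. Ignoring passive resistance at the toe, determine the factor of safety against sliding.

1.12

K_a = tan²(45° − 28.4°/2) = 0.3554.
P_a = ½K_aγH² = 0.5×0.3554×117.8×21.7² = 9856 lb/ft, acting at H/3 = 7.233 ft above the base.
FS_sliding = μW / P_a = 0.43×25714 / 9856 = 1.122.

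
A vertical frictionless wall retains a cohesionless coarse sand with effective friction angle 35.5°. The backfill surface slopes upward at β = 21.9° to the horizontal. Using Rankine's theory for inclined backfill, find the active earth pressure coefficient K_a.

0.326

K_a = cos β · (cos β − √(cos²β − cos²φ)) / (cos β + √(cos²β − cos²φ)).
cos β = 0.9278, cos φ = 0.8141, √(cos²β − cos²φ) = 0.4451.
K_a = 0.9278 × (0.9278 − 0.4451)/(0.9278 + 0.4451) = 0.3263.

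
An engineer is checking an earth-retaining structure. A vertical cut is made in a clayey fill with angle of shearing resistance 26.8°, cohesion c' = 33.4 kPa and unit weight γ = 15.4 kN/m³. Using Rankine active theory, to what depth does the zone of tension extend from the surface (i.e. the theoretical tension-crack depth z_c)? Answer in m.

7.05 m

K_a = tan²(45° − 26.8°/2) = 0.3785; √K_a = 0.6152.
The active pressure is zero where K_a γ z = 2c√K_a, so z_c = 2c/(γ√K_a) = 2×33.4/(15.4×0.6152) = 7.051 m.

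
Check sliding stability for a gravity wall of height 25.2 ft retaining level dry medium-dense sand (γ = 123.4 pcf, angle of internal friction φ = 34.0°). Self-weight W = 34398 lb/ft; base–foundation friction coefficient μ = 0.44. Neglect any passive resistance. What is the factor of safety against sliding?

K_a = tan²(45° − 34.0°/2) = 0.2827.
P_a = ½K_aγH² = 0.5×0.2827×123.4×25.2² = 11080 lb/ft, acting at H/3 = 8.400 ft above the base.
FS_sliding = μW / P_a = 0.44×34398 / 11080 = 1.366.

1.37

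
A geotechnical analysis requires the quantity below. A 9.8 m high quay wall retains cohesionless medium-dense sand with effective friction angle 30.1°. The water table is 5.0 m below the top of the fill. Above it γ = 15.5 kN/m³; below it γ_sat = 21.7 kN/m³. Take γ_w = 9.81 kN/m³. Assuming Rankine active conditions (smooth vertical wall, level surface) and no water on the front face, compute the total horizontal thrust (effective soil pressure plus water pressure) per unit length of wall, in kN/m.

K_a = tan²(45° − φ/2) = 0.3320.
γ' = 21.7 − 9.81 = 11.89 kN/m³. Depth below WT = 4.8 m.
σ'_h at WT = K_a γ d_w = 25.73 kPa; at base = 25.73 + K_a γ' × 4.8 = 44.68 kPa.
P₁ (0–5.0 m) = ½×25.73×5.0 = 64.32. P₂ (5.0–9.8 m) = ½(25.73+44.68)×4.8 = 169.0.
P_w = ½ γ_w h₂² = 0.5×9.81×4.8² = 113.0. Total = 64.32+169.0+113.0 = 346.3 kN/m.

346 kN/m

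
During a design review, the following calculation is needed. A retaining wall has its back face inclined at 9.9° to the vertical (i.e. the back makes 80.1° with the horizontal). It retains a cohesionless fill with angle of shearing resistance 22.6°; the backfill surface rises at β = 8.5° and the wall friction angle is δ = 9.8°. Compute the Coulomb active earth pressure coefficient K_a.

0.553

K_a = sin²(α+φ) / [sin²α · sin(α−δ) · (1 + √{sin(φ+δ)sin(φ−β) / (sin(α−δ)sin(α+β))})²].
With α = 80.1°, φ = 22.6°, δ = 9.8°, β = 8.5°: K_a = 0.5530.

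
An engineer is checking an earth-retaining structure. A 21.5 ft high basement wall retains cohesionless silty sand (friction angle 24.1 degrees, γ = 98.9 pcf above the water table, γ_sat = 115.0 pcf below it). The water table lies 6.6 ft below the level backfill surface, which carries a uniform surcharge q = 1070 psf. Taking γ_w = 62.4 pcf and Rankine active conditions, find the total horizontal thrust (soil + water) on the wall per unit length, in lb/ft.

24000 lb/ft

K_a = tan²(45° − φ/2) = 0.4201.
γ' = 115.0 − 62.4 = 52.60 pcf. h₂ = H − d_w = 14.9 ft.
σ'_h: at surface K_a·q = 449.5; at WT K_a(q+γd_w) = 723.8; at base K_a(q+γd_w+γ'h₂) = 1053 psf.
P₁ = ½(449.5+723.8)×6.6 = 3872; P₂ = ½(723.8+1053)×14.9 = 13240; P_w = ½γ_w h₂² = 6927.
Total = 3872+13240+6927 = 24040 lb/ft.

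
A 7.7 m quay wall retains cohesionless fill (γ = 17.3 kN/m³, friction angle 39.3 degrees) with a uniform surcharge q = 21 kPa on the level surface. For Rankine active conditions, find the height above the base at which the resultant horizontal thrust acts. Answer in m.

K_a = 0.2245.
Triangular part P₁ = ½K_aγH² = 115.1 at H/3 = 2.567 m; rectangular part P₂ = K_a q H = 36.29 at H/2 = 3.850 m.
ȳ = (P₁·2.567 + P₂·3.850)/(P₁+P₂) = 2.874 m.

2.87 m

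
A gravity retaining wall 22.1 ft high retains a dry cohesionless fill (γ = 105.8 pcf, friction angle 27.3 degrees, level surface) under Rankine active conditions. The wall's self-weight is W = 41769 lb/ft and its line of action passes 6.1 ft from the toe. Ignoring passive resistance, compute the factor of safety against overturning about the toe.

3.61

K_a = tan²(45° − 27.3°/2) = 0.3711.
P_a = ½K_aγH² = 0.5×0.3711×105.8×22.1² = 9589 lb/ft, acting at H/3 = 7.367 ft above the base.
Overturning moment M_o = P_a × H/3 = 9589 × 7.367 = 70640.
Resisting moment M_r = W × 6.1 = 41769 × 6.1 = 254800.
FS_overturning = M_r/M_o = 254800/70640 = 3.607.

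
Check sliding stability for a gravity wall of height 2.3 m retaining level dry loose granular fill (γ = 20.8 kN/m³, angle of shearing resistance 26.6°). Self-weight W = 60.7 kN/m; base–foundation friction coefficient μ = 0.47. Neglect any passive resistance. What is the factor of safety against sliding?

K_a = tan²(45° − 26.6°/2) = 0.3814.
P_a = ½K_aγH² = 0.5×0.3814×20.8×2.3² = 20.99 kN/m, acting at H/3 = 0.7667 m above the base.
FS_sliding = μW / P_a = 0.47×60.7 / 20.99 = 1.359.

1.36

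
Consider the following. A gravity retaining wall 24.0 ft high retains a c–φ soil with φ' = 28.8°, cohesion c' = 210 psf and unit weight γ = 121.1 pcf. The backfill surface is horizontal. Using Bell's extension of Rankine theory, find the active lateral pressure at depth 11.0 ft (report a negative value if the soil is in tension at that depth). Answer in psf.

K_a = (1 − sin φ)/(1 + sin φ) = 0.3498.
σ_a = K_a γ z − 2c√K_a = 0.3498×121.1×11.0 − 2×210×0.5914 = 217.5 psf.

218 psf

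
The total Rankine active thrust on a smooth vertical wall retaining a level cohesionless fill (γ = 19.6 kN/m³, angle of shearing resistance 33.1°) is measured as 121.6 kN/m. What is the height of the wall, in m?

6.50 m

K_a = 0.2936. P_a = ½ K_a γ H² ⇒ H = √(2P_a/(K_a γ)).
H = √(2×121.6/(0.2936×19.6)) = 6.501 m.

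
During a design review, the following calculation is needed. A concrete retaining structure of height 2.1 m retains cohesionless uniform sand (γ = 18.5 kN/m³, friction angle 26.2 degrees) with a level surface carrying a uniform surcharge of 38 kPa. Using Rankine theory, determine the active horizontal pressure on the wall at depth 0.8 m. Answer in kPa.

K_a = (1 − sin φ)/(1 + sin φ) = 0.3874.
σ_v = γz + q = 18.5 × 0.8 + 38 = 52.80 kPa.
σ_h = K_a σ_v = 0.3874 × 52.80 = 20.46 kPa.

20.5 kPa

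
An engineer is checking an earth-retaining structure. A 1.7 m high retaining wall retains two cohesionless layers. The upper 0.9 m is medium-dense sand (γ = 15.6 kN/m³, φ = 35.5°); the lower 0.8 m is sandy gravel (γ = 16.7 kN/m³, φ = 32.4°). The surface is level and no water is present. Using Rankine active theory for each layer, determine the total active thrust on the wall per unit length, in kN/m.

K_a1 = tan²(45°−35.5°/2) = 0.2653; K_a2 = tan²(45°−32.4°/2) = 0.3022.
Layer 1: σ at base = K_a1 γ₁ h₁ = 3.724 kPa; P₁ = ½×3.724×0.9 = 1.676.
Layer 2: σ_v at top = γ₁h₁ = 14.04; σ_h top = K_a2×14.04 = 4.243; σ_h base = K_a2×(14.04+16.7×0.8) = 8.281.
P₂ = ½(4.243+8.281)×0.8 = 5.010. Total P_a = 1.676+5.010 = 6.686 kN/m.

6.69 kN/m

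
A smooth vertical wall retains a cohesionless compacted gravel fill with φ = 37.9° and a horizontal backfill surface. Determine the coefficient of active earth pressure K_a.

0.239

K_a = tan²(45° − φ/2) = tan²(26.05°) = 0.2389.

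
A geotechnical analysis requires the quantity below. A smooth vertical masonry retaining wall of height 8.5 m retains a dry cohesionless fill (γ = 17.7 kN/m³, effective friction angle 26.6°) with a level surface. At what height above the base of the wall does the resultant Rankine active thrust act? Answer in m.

2.83 m

K_a = 0.3814.
The pressure distribution is triangular, so the resultant acts at H/3 above the base = 8.5/3 = 2.833 m.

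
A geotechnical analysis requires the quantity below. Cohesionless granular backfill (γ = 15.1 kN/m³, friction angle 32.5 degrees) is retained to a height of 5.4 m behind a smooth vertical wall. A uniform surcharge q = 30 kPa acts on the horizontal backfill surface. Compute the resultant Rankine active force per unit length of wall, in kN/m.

K_a = tan²(45° − φ/2) = 0.3010.
Soil triangle: ½ K_a γ H² = 0.5×0.3010×15.1×5.4² = 66.26 kN/m.
Surcharge rectangle: K_a q H = 0.3010×30×5.4 = 48.76 kN/m.
Total = 66.26 + 48.76 = 115.0 kN/m.

115 kN/m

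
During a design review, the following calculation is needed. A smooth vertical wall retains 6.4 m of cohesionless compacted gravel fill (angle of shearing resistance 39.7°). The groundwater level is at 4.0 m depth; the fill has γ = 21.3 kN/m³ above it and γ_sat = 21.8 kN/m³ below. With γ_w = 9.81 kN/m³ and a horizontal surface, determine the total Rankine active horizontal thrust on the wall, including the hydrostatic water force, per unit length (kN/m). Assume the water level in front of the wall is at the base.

118 kN/m

K_a = tan²(45° − φ/2) = 0.2204.
γ' = 21.8 − 9.81 = 11.99 kN/m³. Depth below WT = 2.4 m.
σ'_h at WT = K_a γ d_w = 18.78 kPa; at base = 18.78 + K_a γ' × 2.4 = 25.12 kPa.
P₁ (0–4.0 m) = ½×18.78×4.0 = 37.56. P₂ (4.0–6.4 m) = ½(18.78+25.12)×2.4 = 52.69.
P_w = ½ γ_w h₂² = 0.5×9.81×2.4² = 28.25. Total = 37.56+52.69+28.25 = 118.5 kN/m.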